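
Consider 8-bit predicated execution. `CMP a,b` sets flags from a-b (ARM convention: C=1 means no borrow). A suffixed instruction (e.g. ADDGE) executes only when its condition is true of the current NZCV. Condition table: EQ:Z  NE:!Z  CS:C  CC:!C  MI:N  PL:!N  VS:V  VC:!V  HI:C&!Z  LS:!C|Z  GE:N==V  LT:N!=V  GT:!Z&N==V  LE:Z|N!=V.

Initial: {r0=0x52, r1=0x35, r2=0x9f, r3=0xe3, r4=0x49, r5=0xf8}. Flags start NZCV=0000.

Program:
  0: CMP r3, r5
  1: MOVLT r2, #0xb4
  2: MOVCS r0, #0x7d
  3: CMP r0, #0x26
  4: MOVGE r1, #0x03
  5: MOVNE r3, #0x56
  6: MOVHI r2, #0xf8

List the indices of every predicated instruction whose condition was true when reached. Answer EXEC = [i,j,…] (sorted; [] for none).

EXEC = [1,4,5,6]

0: ✓ CMP  NZCV=1000
1: ✓ MOVLT  r2←0xb4
2: · MOVCS
3: ✓ CMP  NZCV=0010
4: ✓ MOVGE  r1←0x03
5: ✓ MOVNE  r3←0x56
6: ✓ MOVHI  r2←0xf8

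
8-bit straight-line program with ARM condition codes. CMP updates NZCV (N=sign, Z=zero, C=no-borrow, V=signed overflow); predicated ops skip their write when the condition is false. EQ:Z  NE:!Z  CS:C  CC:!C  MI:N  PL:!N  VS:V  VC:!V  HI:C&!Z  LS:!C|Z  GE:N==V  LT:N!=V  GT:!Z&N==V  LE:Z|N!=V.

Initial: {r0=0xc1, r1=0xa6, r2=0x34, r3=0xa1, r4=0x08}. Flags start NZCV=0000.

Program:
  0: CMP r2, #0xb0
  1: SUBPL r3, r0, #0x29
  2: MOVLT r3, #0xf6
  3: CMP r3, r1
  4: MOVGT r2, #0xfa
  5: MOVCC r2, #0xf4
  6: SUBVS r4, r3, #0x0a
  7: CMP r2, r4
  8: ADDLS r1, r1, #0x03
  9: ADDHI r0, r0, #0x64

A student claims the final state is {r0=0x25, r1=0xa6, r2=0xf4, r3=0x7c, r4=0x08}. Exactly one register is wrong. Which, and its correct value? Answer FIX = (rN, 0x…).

0: ✓ CMP  NZCV=1001
1: · SUBPL
2: · MOVLT
3: ✓ CMP  NZCV=1000
4: · MOVGT
5: ✓ MOVCC  r2←0xf4
6: · SUBVS
7: ✓ CMP  NZCV=1010
8: · ADDLS
9: ✓ ADDHI  r0←0x25

FIX = (r3, 0xa1)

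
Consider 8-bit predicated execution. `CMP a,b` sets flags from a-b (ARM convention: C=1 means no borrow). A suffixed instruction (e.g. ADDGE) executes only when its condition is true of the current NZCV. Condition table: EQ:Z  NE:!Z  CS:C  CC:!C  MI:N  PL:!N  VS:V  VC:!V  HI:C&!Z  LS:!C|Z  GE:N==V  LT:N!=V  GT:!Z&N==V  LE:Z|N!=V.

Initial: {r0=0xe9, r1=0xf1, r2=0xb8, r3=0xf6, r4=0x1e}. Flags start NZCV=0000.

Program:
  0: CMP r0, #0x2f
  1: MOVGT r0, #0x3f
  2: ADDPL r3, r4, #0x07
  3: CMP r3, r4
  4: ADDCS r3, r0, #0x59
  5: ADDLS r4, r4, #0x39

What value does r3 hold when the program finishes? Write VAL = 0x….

[0] flags=1010 → (cmp)
[1] flags=1010 GT?F → skip
[2] flags=1010 PL?F → skip
[3] flags=1010 → (cmp)
[4] flags=1010 CS?T → r3=0x42
[5] flags=1010 LS?F → skip

VAL = 0x42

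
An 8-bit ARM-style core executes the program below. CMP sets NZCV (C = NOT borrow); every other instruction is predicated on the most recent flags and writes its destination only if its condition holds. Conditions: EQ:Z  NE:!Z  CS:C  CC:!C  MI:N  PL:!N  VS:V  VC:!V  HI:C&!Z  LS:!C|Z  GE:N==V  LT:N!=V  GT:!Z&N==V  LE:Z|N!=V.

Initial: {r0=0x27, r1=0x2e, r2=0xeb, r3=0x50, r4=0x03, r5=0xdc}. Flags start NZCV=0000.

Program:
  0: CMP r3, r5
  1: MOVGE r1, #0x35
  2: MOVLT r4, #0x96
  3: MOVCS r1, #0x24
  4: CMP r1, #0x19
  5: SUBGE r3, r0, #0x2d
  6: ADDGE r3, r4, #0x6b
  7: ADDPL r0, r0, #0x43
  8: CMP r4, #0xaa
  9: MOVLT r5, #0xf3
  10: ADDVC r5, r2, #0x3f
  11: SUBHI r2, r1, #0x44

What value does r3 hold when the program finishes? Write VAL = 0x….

0: ✓ CMP  NZCV=0000
1: ✓ MOVGE  r1←0x35
2: · MOVLT
3: · MOVCS
4: ✓ CMP  NZCV=0010
5: ✓ SUBGE  r3←0xfa
6: ✓ ADDGE  r3←0x6e
7: ✓ ADDPL  r0←0x6a
8: ✓ CMP  NZCV=0000
9: · MOVLT
10: ✓ ADDVC  r5←0x2a
11: · SUBHI

VAL = 0x6e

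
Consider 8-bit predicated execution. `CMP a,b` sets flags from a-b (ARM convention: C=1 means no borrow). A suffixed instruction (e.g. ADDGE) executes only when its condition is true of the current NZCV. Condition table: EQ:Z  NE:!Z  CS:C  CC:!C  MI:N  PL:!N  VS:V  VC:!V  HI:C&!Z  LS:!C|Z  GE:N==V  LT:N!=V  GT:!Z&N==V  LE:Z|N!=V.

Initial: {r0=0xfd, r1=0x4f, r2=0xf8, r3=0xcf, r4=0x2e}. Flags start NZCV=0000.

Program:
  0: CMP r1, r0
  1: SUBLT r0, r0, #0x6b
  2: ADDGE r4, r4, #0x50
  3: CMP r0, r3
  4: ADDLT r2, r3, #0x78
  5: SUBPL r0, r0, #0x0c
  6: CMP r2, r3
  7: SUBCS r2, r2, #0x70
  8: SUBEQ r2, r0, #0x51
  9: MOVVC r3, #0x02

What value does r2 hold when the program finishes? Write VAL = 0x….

[0] flags=0000 → (cmp)
[1] flags=0000 LT?F → skip
[2] flags=0000 GE?T → r4=0x7e
[3] flags=0010 → (cmp)
[4] flags=0010 LT?F → skip
[5] flags=0010 PL?T → r0=0xf1
[6] flags=0010 → (cmp)
[7] flags=0010 CS?T → r2=0x88
[8] flags=0010 EQ?F → skip
[9] flags=0010 VC?T → r3=0x02

VAL = 0x88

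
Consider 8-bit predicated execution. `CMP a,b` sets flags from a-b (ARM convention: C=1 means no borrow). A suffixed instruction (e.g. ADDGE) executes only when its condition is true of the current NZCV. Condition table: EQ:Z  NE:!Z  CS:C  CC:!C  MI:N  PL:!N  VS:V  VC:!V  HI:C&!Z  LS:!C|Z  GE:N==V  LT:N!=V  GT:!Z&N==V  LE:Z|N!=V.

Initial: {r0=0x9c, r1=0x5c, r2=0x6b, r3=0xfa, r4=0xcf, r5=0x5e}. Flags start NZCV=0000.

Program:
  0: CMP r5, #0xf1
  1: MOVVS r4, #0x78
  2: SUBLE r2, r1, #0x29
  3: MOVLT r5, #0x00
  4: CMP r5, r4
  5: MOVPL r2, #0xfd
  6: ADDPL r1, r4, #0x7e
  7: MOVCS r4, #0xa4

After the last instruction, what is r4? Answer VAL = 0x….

0: ✓ CMP  NZCV=0000
1: · MOVVS
2: · SUBLE
3: · MOVLT
4: ✓ CMP  NZCV=1001
5: · MOVPL
6: · ADDPL
7: · MOVCS

VAL = 0xcf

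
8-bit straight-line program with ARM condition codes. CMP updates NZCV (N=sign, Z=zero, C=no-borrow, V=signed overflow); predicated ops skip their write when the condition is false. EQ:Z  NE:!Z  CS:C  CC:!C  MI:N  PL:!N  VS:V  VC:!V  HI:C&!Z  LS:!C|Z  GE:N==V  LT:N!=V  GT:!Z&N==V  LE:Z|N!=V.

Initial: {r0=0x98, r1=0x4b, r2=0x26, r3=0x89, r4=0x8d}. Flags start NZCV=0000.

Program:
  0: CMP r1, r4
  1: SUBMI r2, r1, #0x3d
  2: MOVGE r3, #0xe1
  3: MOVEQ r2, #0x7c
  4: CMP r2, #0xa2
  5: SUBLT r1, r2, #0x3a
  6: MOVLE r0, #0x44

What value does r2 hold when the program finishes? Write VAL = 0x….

[0] flags=1001 → (cmp)
[1] flags=1001 MI?T → r2=0x0e
[2] flags=1001 GE?T → r3=0xe1
[3] flags=1001 EQ?F → skip
[4] flags=0000 → (cmp)
[5] flags=0000 LT?F → skip
[6] flags=0000 LE?F → skip

VAL = 0x0e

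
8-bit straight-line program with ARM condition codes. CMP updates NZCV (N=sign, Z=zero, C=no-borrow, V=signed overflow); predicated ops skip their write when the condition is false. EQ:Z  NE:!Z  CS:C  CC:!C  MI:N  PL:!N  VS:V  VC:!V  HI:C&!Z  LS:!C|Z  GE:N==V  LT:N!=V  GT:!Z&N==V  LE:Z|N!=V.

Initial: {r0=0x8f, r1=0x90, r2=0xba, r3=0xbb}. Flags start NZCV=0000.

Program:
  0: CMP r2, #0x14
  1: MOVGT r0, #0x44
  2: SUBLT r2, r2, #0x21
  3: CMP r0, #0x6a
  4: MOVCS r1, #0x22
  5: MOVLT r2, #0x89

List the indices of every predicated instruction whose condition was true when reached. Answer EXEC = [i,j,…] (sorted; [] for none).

EXEC = [2,4,5]

[0] flags=1010 → (cmp)
[1] flags=1010 GT?F → skip
[2] flags=1010 LT?T → r2=0x99
[3] flags=0011 → (cmp)
[4] flags=0011 CS?T → r1=0x22
[5] flags=0011 LT?T → r2=0x89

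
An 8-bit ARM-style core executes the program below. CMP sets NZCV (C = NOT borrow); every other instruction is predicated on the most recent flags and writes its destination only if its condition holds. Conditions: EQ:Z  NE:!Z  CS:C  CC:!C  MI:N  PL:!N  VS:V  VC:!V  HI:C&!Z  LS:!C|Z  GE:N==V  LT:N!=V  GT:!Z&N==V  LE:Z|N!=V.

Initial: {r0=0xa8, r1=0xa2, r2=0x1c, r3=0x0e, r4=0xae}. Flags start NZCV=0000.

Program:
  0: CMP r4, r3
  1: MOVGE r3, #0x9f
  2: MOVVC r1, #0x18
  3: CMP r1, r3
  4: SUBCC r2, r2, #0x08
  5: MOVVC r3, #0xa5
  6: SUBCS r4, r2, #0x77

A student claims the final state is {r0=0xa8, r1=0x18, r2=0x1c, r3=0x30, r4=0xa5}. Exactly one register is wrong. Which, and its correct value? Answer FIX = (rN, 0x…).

FIX = (r3, 0xa5)

0: ✓ CMP  NZCV=1010
1: · MOVGE
2: ✓ MOVVC  r1←0x18
3: ✓ CMP  NZCV=0010
4: · SUBCC
5: ✓ MOVVC  r3←0xa5
6: ✓ SUBCS  r4←0xa5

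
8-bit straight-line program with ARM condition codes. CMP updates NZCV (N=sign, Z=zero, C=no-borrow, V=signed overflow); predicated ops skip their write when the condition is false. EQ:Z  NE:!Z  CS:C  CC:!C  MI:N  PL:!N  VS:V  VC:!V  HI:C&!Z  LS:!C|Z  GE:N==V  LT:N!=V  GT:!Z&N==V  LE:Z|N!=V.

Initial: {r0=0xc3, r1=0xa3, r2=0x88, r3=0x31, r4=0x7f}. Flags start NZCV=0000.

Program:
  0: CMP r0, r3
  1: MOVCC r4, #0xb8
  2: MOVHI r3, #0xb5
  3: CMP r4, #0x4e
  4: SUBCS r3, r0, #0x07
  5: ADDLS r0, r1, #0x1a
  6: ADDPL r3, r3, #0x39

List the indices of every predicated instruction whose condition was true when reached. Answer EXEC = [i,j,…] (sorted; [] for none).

EXEC = [2,4,6]

0: ✓ CMP  NZCV=1010
1: · MOVCC
2: ✓ MOVHI  r3←0xb5
3: ✓ CMP  NZCV=0010
4: ✓ SUBCS  r3←0xbc
5: · ADDLS
6: ✓ ADDPL  r3←0xf5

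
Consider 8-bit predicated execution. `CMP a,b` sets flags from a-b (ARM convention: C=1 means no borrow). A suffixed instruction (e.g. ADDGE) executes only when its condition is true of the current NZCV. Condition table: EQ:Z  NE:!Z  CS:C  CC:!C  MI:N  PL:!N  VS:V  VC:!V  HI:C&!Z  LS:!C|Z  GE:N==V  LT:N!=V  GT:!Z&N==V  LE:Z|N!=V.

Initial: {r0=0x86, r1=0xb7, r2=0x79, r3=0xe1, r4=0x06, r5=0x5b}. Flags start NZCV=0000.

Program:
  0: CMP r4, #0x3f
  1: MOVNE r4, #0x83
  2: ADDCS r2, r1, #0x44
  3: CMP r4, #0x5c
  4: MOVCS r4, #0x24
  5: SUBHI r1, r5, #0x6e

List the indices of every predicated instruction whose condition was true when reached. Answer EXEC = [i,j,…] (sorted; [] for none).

[0] flags=1000 → (cmp)
[1] flags=1000 NE?T → r4=0x83
[2] flags=1000 CS?F → skip
[3] flags=0011 → (cmp)
[4] flags=0011 CS?T → r4=0x24
[5] flags=0011 HI?T → r1=0xed

EXEC = [1,4,5]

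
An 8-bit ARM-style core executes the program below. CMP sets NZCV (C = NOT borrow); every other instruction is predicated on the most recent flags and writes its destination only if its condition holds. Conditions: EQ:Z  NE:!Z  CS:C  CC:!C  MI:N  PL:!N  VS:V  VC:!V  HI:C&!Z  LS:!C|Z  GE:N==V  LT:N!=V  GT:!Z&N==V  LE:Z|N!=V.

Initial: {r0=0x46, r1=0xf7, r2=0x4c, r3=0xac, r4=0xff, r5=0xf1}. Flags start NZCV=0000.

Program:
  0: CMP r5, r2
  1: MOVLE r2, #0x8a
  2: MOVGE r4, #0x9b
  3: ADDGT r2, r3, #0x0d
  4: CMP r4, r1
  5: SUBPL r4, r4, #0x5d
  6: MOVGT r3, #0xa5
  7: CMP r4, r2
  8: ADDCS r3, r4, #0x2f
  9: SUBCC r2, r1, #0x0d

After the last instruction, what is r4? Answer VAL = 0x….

VAL = 0xa2

[0] flags=1010 → (cmp)
[1] flags=1010 LE?T → r2=0x8a
[2] flags=1010 GE?F → skip
[3] flags=1010 GT?F → skip
[4] flags=0010 → (cmp)
[5] flags=0010 PL?T → r4=0xa2
[6] flags=0010 GT?T → r3=0xa5
[7] flags=0010 → (cmp)
[8] flags=0010 CS?T → r3=0xd1
[9] flags=0010 CC?F → skip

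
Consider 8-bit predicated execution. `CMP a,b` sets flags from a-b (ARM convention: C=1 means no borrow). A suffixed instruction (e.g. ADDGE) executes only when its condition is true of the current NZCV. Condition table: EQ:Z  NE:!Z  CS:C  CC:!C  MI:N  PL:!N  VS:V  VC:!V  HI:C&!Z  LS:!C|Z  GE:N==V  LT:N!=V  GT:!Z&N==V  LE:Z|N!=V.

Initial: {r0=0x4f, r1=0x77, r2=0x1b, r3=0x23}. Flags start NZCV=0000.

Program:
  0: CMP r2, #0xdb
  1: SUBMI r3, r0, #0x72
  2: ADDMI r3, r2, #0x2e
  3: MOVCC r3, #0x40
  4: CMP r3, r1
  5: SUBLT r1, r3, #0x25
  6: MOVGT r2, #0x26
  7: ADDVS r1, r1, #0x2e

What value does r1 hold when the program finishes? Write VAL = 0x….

0: ✓ CMP  NZCV=0000
1: · SUBMI
2: · ADDMI
3: ✓ MOVCC  r3←0x40
4: ✓ CMP  NZCV=1000
5: ✓ SUBLT  r1←0x1b
6: · MOVGT
7: · ADDVS

VAL = 0x1b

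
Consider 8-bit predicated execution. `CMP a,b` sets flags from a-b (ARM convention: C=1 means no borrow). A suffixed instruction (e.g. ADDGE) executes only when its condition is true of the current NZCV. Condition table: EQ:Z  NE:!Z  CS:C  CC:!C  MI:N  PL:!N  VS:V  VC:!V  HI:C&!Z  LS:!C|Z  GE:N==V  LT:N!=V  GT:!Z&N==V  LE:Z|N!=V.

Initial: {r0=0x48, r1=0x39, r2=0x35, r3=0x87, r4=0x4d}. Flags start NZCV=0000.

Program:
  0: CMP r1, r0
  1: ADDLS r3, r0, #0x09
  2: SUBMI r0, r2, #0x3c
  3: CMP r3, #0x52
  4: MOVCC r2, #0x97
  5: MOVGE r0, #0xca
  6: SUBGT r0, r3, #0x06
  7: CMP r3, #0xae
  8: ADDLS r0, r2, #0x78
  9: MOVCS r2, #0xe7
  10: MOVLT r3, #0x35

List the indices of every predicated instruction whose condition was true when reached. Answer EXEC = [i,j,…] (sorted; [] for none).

0: ✓ CMP  NZCV=1000
1: ✓ ADDLS  r3←0x51
2: ✓ SUBMI  r0←0xf9
3: ✓ CMP  NZCV=1000
4: ✓ MOVCC  r2←0x97
5: · MOVGE
6: · SUBGT
7: ✓ CMP  NZCV=1001
8: ✓ ADDLS  r0←0x0f
9: · MOVCS
10: · MOVLT

EXEC = [1,2,4,8]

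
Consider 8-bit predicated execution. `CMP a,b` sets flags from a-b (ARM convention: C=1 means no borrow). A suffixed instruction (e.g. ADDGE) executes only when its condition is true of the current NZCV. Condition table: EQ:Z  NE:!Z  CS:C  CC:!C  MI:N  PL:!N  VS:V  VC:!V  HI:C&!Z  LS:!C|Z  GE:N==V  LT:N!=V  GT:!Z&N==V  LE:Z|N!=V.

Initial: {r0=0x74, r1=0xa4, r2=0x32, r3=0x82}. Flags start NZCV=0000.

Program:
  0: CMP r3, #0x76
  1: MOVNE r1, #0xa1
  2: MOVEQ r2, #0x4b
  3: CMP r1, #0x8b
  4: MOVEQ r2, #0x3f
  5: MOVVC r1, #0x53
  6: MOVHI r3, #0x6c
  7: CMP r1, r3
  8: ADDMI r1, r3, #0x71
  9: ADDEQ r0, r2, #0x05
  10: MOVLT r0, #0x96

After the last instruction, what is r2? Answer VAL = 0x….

0: ✓ CMP  NZCV=0011
1: ✓ MOVNE  r1←0xa1
2: · MOVEQ
3: ✓ CMP  NZCV=0010
4: · MOVEQ
5: ✓ MOVVC  r1←0x53
6: ✓ MOVHI  r3←0x6c
7: ✓ CMP  NZCV=1000
8: ✓ ADDMI  r1←0xdd
9: · ADDEQ
10: ✓ MOVLT  r0←0x96

VAL = 0x32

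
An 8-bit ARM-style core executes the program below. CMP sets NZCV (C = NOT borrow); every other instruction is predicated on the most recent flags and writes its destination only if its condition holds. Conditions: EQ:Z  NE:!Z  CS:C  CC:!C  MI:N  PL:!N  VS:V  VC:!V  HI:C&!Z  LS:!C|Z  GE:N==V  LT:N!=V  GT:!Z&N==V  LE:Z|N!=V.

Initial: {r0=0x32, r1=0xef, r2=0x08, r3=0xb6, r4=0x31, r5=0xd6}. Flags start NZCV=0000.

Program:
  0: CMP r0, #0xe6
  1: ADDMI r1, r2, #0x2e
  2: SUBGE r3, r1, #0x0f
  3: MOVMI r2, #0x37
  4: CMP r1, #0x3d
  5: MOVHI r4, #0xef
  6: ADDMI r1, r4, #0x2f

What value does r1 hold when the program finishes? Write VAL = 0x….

[0] flags=0000 → (cmp)
[1] flags=0000 MI?F → skip
[2] flags=0000 GE?T → r3=0xe0
[3] flags=0000 MI?F → skip
[4] flags=1010 → (cmp)
[5] flags=1010 HI?T → r4=0xef
[6] flags=1010 MI?T → r1=0x1e

VAL = 0x1e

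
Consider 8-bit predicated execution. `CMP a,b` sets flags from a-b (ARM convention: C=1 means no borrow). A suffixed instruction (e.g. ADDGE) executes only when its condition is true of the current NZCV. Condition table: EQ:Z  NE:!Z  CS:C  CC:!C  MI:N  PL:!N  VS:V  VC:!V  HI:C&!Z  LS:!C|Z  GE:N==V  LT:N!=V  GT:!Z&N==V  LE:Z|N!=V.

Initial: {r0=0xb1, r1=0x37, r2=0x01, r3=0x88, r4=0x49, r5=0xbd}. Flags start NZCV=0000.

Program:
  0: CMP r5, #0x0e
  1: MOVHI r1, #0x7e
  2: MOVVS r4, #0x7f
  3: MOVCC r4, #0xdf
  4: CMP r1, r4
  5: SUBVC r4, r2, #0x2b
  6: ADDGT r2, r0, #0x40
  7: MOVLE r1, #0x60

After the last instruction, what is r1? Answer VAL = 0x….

[0] flags=1010 → (cmp)
[1] flags=1010 HI?T → r1=0x7e
[2] flags=1010 VS?F → skip
[3] flags=1010 CC?F → skip
[4] flags=0010 → (cmp)
[5] flags=0010 VC?T → r4=0xd6
[6] flags=0010 GT?T → r2=0xf1
[7] flags=0010 LE?F → skip

VAL = 0x7e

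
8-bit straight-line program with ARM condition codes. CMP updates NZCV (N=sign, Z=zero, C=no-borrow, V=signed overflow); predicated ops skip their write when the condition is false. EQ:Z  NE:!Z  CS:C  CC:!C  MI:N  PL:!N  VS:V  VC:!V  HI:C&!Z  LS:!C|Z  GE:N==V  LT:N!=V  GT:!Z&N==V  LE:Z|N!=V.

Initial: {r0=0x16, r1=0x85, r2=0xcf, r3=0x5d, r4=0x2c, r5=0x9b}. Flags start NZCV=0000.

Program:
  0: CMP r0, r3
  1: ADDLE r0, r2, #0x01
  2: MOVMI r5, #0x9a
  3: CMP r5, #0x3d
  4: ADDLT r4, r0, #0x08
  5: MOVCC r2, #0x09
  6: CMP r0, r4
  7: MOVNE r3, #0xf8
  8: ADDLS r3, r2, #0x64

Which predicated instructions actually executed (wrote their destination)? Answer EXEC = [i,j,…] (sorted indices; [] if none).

EXEC = [1,2,4,7,8]

0: ✓ CMP  NZCV=1000
1: ✓ ADDLE  r0←0xd0
2: ✓ MOVMI  r5←0x9a
3: ✓ CMP  NZCV=0011
4: ✓ ADDLT  r4←0xd8
5: · MOVCC
6: ✓ CMP  NZCV=1000
7: ✓ MOVNE  r3←0xf8
8: ✓ ADDLS  r3←0x33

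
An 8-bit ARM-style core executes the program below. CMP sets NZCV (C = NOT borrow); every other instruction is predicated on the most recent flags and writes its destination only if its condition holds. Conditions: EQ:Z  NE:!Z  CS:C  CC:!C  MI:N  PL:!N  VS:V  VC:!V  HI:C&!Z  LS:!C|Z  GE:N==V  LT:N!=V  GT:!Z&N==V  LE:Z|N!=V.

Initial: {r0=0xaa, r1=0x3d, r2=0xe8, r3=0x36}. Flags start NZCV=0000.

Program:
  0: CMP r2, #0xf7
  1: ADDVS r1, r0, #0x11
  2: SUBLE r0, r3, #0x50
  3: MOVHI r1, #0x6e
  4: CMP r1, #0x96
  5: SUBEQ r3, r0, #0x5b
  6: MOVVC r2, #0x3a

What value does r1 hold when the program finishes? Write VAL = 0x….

0: ✓ CMP  NZCV=1000
1: · ADDVS
2: ✓ SUBLE  r0←0xe6
3: · MOVHI
4: ✓ CMP  NZCV=1001
5: · SUBEQ
6: · MOVVC

VAL = 0x3d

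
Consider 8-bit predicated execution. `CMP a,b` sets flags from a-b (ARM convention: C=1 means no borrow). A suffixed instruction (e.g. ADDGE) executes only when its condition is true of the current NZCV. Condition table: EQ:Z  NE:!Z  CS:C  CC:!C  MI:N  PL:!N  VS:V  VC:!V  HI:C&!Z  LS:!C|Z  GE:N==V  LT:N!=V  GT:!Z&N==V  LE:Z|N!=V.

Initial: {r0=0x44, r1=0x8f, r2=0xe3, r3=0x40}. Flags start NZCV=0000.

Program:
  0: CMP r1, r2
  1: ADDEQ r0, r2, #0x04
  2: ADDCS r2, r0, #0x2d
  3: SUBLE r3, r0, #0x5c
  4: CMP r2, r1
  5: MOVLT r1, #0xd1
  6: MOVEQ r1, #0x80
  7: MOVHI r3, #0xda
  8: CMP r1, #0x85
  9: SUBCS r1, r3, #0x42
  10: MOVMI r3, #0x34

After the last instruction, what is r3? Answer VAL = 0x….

0: ✓ CMP  NZCV=1000
1: · ADDEQ
2: · ADDCS
3: ✓ SUBLE  r3←0xe8
4: ✓ CMP  NZCV=0010
5: · MOVLT
6: · MOVEQ
7: ✓ MOVHI  r3←0xda
8: ✓ CMP  NZCV=0010
9: ✓ SUBCS  r1←0x98
10: · MOVMI

VAL = 0xda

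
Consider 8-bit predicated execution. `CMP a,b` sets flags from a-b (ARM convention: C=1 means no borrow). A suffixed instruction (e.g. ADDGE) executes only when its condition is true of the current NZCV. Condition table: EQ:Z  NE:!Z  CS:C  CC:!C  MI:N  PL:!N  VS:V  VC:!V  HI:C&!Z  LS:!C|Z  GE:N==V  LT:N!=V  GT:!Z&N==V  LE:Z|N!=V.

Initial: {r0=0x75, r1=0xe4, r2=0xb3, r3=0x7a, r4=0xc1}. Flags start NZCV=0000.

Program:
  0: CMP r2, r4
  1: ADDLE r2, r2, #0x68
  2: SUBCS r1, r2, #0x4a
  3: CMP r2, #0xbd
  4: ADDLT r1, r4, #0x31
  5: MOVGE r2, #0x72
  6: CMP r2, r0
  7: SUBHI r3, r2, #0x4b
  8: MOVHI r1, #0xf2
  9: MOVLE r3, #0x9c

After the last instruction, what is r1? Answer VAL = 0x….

VAL = 0xe4

0: ✓ CMP  NZCV=1000
1: ✓ ADDLE  r2←0x1b
2: · SUBCS
3: ✓ CMP  NZCV=0000
4: · ADDLT
5: ✓ MOVGE  r2←0x72
6: ✓ CMP  NZCV=1000
7: · SUBHI
8: · MOVHI
9: ✓ MOVLE  r3←0x9c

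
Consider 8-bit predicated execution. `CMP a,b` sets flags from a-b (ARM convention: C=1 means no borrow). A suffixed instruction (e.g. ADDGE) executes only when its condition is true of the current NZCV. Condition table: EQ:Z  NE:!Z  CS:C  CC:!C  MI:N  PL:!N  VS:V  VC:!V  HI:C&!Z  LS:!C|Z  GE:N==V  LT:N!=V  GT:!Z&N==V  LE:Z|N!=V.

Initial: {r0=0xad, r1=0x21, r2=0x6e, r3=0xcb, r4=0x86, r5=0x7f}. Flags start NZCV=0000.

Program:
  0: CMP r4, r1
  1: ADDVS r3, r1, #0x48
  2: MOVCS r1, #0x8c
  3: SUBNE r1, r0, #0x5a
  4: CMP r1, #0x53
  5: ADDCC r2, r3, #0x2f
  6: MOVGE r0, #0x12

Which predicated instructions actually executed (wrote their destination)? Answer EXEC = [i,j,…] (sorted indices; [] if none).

EXEC = [1,2,3,6]

0: ✓ CMP  NZCV=0011
1: ✓ ADDVS  r3←0x69
2: ✓ MOVCS  r1←0x8c
3: ✓ SUBNE  r1←0x53
4: ✓ CMP  NZCV=0110
5: · ADDCC
6: ✓ MOVGE  r0←0x12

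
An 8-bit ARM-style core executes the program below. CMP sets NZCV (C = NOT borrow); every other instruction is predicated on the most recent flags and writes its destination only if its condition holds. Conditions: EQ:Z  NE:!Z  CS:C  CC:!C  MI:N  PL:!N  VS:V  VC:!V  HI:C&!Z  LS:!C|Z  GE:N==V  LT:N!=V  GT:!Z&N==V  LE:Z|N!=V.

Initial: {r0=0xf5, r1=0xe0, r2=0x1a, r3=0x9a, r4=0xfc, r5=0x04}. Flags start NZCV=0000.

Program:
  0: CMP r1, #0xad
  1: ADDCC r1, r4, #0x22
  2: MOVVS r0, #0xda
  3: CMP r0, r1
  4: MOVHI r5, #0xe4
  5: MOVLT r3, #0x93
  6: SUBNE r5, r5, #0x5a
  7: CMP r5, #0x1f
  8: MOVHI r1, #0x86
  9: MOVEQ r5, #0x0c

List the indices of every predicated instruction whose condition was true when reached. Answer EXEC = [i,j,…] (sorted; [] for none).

0: ✓ CMP  NZCV=0010
1: · ADDCC
2: · MOVVS
3: ✓ CMP  NZCV=0010
4: ✓ MOVHI  r5←0xe4
5: · MOVLT
6: ✓ SUBNE  r5←0x8a
7: ✓ CMP  NZCV=0011
8: ✓ MOVHI  r1←0x86
9: · MOVEQ

EXEC = [4,6,8]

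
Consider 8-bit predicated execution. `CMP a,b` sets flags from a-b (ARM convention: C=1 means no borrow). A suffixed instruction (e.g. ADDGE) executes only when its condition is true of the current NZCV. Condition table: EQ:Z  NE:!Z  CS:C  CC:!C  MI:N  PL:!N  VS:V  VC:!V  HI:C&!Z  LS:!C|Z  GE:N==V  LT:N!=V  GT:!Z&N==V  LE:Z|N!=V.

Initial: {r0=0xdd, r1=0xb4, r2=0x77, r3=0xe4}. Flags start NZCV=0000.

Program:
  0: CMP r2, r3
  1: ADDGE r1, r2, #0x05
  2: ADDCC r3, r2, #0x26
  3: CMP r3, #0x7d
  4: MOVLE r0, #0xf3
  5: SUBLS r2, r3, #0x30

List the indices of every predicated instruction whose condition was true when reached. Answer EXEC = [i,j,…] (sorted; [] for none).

0: ✓ CMP  NZCV=1001
1: ✓ ADDGE  r1←0x7c
2: ✓ ADDCC  r3←0x9d
3: ✓ CMP  NZCV=0011
4: ✓ MOVLE  r0←0xf3
5: · SUBLS

EXEC = [1,2,4]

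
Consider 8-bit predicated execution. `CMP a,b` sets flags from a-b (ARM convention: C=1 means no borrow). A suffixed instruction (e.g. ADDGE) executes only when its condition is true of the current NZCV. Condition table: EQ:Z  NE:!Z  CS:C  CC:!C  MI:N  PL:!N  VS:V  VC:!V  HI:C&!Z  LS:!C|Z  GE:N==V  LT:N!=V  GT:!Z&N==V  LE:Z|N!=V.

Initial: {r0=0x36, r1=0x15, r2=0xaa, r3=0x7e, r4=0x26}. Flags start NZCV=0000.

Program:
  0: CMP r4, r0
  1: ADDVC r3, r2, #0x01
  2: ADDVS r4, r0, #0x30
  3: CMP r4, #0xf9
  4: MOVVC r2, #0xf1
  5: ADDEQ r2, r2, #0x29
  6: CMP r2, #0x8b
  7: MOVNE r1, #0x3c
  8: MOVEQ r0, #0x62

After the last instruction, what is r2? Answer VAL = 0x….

[0] flags=1000 → (cmp)
[1] flags=1000 VC?T → r3=0xab
[2] flags=1000 VS?F → skip
[3] flags=0000 → (cmp)
[4] flags=0000 VC?T → r2=0xf1
[5] flags=0000 EQ?F → skip
[6] flags=0010 → (cmp)
[7] flags=0010 NE?T → r1=0x3c
[8] flags=0010 EQ?F → skip

VAL = 0xf1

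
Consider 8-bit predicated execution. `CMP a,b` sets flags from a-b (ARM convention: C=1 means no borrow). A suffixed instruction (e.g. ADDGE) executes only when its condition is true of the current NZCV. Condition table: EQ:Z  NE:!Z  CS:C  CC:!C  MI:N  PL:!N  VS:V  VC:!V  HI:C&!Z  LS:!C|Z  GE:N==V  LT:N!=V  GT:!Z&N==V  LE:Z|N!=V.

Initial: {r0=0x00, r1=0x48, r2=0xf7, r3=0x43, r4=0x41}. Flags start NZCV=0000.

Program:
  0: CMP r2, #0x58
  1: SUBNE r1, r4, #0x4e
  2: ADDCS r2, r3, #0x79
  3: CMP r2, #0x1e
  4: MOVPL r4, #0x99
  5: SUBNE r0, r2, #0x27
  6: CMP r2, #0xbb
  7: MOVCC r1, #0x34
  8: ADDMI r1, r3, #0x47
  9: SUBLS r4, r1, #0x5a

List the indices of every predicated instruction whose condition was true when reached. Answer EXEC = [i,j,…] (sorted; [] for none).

EXEC = [1,2,5]

[0] flags=1010 → (cmp)
[1] flags=1010 NE?T → r1=0xf3
[2] flags=1010 CS?T → r2=0xbc
[3] flags=1010 → (cmp)
[4] flags=1010 PL?F → skip
[5] flags=1010 NE?T → r0=0x95
[6] flags=0010 → (cmp)
[7] flags=0010 CC?F → skip
[8] flags=0010 MI?F → skip
[9] flags=0010 LS?F → skip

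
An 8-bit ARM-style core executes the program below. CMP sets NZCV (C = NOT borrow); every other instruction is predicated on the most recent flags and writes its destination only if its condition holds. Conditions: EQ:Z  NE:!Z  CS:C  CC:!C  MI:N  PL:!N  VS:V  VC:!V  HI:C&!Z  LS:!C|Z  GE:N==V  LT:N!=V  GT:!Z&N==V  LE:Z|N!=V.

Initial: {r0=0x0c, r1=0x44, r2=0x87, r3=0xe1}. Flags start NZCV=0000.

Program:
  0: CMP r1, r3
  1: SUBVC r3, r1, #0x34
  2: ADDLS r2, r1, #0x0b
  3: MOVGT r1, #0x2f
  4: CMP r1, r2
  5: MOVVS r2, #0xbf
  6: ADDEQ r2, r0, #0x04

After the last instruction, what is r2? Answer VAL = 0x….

[0] flags=0000 → (cmp)
[1] flags=0000 VC?T → r3=0x10
[2] flags=0000 LS?T → r2=0x4f
[3] flags=0000 GT?T → r1=0x2f
[4] flags=1000 → (cmp)
[5] flags=1000 VS?F → skip
[6] flags=1000 EQ?F → skip

VAL = 0x4f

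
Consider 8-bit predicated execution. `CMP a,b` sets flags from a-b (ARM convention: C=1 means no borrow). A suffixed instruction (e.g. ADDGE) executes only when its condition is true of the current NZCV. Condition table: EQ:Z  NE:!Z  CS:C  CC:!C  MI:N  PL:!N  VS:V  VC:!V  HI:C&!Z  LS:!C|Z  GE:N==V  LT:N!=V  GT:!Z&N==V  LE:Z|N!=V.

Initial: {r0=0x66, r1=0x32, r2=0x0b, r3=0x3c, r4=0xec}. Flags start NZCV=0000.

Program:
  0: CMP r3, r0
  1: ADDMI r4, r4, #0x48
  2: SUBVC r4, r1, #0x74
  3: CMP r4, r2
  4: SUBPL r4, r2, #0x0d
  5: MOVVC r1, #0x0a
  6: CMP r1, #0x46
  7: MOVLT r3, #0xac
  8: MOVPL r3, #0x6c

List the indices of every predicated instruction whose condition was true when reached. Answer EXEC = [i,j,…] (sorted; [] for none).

EXEC = [1,2,5,7]

0: ✓ CMP  NZCV=1000
1: ✓ ADDMI  r4←0x34
2: ✓ SUBVC  r4←0xbe
3: ✓ CMP  NZCV=1010
4: · SUBPL
5: ✓ MOVVC  r1←0x0a
6: ✓ CMP  NZCV=1000
7: ✓ MOVLT  r3←0xac
8: · MOVPL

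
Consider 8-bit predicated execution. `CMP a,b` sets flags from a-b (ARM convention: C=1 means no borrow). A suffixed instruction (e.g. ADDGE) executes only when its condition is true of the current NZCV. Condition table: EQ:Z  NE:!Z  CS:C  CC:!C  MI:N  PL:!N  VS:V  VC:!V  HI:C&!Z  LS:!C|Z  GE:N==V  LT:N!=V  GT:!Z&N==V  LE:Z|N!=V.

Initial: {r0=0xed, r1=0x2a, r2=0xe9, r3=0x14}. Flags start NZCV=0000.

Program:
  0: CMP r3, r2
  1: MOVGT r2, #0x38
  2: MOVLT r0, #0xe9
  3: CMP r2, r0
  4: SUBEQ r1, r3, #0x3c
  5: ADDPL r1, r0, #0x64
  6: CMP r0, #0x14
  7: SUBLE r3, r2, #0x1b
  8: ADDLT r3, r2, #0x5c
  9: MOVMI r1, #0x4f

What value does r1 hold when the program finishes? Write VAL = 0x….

0: ✓ CMP  NZCV=0000
1: ✓ MOVGT  r2←0x38
2: · MOVLT
3: ✓ CMP  NZCV=0000
4: · SUBEQ
5: ✓ ADDPL  r1←0x51
6: ✓ CMP  NZCV=1010
7: ✓ SUBLE  r3←0x1d
8: ✓ ADDLT  r3←0x94
9: ✓ MOVMI  r1←0x4f

VAL = 0x4f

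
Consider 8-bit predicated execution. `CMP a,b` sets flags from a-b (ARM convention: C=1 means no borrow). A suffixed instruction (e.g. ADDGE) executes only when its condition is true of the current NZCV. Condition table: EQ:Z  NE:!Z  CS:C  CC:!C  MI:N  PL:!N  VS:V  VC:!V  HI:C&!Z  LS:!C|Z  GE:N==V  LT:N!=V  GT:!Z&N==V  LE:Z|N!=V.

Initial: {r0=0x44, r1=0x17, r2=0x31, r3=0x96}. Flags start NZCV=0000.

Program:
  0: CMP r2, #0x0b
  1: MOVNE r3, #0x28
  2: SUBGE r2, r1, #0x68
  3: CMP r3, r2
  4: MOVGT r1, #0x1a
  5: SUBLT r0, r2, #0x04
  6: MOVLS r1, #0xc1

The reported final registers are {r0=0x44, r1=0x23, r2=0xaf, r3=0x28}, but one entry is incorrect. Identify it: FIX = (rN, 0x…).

[0] flags=0010 → (cmp)
[1] flags=0010 NE?T → r3=0x28
[2] flags=0010 GE?T → r2=0xaf
[3] flags=0000 → (cmp)
[4] flags=0000 GT?T → r1=0x1a
[5] flags=0000 LT?F → skip
[6] flags=0000 LS?T → r1=0xc1

FIX = (r1, 0xc1)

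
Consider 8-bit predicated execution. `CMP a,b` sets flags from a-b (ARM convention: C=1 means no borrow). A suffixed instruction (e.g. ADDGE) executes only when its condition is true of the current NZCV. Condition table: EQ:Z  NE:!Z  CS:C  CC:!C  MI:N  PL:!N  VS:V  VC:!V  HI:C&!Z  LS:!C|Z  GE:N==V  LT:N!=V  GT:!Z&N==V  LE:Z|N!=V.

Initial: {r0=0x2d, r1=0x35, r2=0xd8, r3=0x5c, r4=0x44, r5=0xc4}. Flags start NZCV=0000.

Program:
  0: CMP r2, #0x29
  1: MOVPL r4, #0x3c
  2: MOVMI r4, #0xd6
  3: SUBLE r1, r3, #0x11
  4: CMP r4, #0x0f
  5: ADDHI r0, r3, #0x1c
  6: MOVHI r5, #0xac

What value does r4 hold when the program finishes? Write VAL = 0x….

0: ✓ CMP  NZCV=1010
1: · MOVPL
2: ✓ MOVMI  r4←0xd6
3: ✓ SUBLE  r1←0x4b
4: ✓ CMP  NZCV=1010
5: ✓ ADDHI  r0←0x78
6: ✓ MOVHI  r5←0xac

VAL = 0xd6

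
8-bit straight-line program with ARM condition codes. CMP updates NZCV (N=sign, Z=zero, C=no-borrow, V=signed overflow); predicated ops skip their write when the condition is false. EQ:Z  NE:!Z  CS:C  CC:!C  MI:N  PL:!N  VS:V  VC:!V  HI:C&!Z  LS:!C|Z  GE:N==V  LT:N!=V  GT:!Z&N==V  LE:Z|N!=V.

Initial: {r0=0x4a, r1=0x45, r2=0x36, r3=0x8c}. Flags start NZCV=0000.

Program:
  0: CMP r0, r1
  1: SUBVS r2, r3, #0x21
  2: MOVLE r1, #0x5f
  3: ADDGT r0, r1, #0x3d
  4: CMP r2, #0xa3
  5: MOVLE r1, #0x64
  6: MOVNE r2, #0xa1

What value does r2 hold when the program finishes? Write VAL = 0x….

[0] flags=0010 → (cmp)
[1] flags=0010 VS?F → skip
[2] flags=0010 LE?F → skip
[3] flags=0010 GT?T → r0=0x82
[4] flags=1001 → (cmp)
[5] flags=1001 LE?F → skip
[6] flags=1001 NE?T → r2=0xa1

VAL = 0xa1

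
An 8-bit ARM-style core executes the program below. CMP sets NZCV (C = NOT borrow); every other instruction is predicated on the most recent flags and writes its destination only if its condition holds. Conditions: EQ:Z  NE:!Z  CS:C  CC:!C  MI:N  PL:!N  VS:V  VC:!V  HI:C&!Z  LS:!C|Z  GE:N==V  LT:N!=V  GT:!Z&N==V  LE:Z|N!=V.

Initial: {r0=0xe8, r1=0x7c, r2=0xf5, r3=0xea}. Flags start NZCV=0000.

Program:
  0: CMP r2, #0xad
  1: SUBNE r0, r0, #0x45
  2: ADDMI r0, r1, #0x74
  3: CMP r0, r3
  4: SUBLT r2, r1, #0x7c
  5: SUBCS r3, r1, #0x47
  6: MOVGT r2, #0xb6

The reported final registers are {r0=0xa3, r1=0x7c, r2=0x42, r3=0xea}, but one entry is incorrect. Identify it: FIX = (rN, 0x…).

0: ✓ CMP  NZCV=0010
1: ✓ SUBNE  r0←0xa3
2: · ADDMI
3: ✓ CMP  NZCV=1000
4: ✓ SUBLT  r2←0x00
5: · SUBCS
6: · MOVGT

FIX = (r2, 0x00)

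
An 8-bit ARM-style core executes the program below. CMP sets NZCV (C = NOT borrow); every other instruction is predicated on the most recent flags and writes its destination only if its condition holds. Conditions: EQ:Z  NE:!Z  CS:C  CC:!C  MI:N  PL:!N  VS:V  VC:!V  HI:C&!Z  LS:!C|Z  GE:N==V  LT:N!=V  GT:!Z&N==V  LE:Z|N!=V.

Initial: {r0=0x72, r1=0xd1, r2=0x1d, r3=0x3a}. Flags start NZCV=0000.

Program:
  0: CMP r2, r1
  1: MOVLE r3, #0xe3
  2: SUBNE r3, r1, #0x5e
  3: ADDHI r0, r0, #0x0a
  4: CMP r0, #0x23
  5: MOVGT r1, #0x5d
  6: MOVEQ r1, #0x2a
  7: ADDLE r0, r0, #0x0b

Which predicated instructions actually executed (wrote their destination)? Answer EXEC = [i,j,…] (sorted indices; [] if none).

EXEC = [2,5]

0: ✓ CMP  NZCV=0000
1: · MOVLE
2: ✓ SUBNE  r3←0x73
3: · ADDHI
4: ✓ CMP  NZCV=0010
5: ✓ MOVGT  r1←0x5d
6: · MOVEQ
7: · ADDLE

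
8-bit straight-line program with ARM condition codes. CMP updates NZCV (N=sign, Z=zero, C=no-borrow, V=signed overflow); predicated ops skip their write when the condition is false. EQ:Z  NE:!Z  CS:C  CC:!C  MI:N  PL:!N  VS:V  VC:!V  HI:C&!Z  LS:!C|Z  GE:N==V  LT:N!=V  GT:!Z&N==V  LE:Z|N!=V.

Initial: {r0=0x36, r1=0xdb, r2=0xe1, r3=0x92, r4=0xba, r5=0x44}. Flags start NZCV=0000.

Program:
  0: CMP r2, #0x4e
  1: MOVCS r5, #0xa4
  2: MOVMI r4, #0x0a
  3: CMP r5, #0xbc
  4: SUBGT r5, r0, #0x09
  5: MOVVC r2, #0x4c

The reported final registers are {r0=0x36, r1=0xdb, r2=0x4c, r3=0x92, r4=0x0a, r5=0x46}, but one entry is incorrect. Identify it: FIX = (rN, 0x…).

FIX = (r5, 0xa4)

0: ✓ CMP  NZCV=1010
1: ✓ MOVCS  r5←0xa4
2: ✓ MOVMI  r4←0x0a
3: ✓ CMP  NZCV=1000
4: · SUBGT
5: ✓ MOVVC  r2←0x4c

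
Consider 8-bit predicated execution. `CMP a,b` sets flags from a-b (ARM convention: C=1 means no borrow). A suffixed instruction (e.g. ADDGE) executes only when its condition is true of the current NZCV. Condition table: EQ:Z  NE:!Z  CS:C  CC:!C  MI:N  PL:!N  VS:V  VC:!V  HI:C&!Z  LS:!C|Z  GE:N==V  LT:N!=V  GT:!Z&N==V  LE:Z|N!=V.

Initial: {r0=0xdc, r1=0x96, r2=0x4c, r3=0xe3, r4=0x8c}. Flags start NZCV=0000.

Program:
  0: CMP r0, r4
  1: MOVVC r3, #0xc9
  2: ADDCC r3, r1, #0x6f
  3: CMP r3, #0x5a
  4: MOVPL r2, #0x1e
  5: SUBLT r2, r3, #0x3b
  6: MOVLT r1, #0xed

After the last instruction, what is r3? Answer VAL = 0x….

[0] flags=0010 → (cmp)
[1] flags=0010 VC?T → r3=0xc9
[2] flags=0010 CC?F → skip
[3] flags=0011 → (cmp)
[4] flags=0011 PL?T → r2=0x1e
[5] flags=0011 LT?T → r2=0x8e
[6] flags=0011 LT?T → r1=0xed

VAL = 0xc9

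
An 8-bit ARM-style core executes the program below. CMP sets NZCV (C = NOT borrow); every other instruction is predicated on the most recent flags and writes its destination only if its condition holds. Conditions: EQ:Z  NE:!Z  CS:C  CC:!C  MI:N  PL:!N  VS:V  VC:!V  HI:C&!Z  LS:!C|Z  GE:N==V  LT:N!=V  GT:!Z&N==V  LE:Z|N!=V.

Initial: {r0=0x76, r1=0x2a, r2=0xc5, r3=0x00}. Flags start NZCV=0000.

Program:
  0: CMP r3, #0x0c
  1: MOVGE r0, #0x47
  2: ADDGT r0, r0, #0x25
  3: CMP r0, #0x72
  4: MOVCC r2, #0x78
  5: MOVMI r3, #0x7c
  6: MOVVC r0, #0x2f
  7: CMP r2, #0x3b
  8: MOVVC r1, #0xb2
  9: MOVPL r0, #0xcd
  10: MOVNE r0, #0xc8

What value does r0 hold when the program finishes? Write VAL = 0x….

VAL = 0xc8

[0] flags=1000 → (cmp)
[1] flags=1000 GE?F → skip
[2] flags=1000 GT?F → skip
[3] flags=0010 → (cmp)
[4] flags=0010 CC?F → skip
[5] flags=0010 MI?F → skip
[6] flags=0010 VC?T → r0=0x2f
[7] flags=1010 → (cmp)
[8] flags=1010 VC?T → r1=0xb2
[9] flags=1010 PL?F → skip
[10] flags=1010 NE?T → r0=0xc8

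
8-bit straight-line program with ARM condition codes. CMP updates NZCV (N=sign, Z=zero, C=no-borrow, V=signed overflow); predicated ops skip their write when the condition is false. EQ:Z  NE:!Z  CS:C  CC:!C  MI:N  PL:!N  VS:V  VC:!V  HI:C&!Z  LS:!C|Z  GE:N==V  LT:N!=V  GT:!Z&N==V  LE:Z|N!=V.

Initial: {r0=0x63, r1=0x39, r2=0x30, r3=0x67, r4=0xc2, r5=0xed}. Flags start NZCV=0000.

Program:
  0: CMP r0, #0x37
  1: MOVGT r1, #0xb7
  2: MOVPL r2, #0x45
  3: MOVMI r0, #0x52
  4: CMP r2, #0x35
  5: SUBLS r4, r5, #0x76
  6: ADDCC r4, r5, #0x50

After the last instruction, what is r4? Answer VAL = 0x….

VAL = 0xc2

[0] flags=0010 → (cmp)
[1] flags=0010 GT?T → r1=0xb7
[2] flags=0010 PL?T → r2=0x45
[3] flags=0010 MI?F → skip
[4] flags=0010 → (cmp)
[5] flags=0010 LS?F → skip
[6] flags=0010 CC?F → skip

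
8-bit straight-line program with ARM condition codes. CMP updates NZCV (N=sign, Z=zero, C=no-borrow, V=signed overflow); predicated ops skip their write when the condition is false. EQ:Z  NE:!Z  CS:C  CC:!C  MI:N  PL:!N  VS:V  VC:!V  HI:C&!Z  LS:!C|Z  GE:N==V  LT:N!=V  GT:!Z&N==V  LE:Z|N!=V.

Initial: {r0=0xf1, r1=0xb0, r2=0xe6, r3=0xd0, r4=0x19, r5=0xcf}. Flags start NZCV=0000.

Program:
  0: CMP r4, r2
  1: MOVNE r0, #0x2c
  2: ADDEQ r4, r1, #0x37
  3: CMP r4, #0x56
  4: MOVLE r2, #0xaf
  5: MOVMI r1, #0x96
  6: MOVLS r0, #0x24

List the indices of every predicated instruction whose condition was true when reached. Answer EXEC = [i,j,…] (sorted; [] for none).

EXEC = [1,4,5,6]

0: ✓ CMP  NZCV=0000
1: ✓ MOVNE  r0←0x2c
2: · ADDEQ
3: ✓ CMP  NZCV=1000
4: ✓ MOVLE  r2←0xaf
5: ✓ MOVMI  r1←0x96
6: ✓ MOVLS  r0←0x24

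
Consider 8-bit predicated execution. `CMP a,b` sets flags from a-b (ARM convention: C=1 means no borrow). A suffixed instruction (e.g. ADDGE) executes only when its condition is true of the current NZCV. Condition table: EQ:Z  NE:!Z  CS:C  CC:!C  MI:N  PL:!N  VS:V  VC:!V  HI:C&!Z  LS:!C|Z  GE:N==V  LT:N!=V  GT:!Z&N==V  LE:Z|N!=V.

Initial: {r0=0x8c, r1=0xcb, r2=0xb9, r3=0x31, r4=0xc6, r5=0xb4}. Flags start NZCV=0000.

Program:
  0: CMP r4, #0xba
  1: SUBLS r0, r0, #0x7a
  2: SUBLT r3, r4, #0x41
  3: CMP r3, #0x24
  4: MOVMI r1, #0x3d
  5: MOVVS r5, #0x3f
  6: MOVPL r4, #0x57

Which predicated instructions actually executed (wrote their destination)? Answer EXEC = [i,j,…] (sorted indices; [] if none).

0: ✓ CMP  NZCV=0010
1: · SUBLS
2: · SUBLT
3: ✓ CMP  NZCV=0010
4: · MOVMI
5: · MOVVS
6: ✓ MOVPL  r4←0x57

EXEC = [6]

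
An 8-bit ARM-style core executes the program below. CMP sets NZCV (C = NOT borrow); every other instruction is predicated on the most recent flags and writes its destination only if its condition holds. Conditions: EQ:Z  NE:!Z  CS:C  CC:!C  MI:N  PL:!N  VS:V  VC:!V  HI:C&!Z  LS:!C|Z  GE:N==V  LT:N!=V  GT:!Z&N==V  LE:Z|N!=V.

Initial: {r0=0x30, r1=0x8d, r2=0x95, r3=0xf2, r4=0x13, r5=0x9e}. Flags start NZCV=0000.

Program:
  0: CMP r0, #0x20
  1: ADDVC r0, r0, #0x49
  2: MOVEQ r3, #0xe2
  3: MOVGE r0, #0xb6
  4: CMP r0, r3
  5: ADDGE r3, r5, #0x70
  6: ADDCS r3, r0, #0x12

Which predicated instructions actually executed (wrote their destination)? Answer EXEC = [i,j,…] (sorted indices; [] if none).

0: ✓ CMP  NZCV=0010
1: ✓ ADDVC  r0←0x79
2: · MOVEQ
3: ✓ MOVGE  r0←0xb6
4: ✓ CMP  NZCV=1000
5: · ADDGE
6: · ADDCS

EXEC = [1,3]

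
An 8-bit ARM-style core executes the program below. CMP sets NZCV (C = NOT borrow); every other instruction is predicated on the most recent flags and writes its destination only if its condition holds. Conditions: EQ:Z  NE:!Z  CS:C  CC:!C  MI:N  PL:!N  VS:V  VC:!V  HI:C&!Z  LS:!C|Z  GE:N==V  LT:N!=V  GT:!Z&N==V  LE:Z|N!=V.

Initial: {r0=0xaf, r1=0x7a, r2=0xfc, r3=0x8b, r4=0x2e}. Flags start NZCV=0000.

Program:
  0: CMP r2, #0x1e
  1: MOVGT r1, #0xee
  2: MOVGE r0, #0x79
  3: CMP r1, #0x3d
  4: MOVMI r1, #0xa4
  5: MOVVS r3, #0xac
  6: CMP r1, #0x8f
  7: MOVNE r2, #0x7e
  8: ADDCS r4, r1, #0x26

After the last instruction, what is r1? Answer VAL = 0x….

VAL = 0x7a

0: ✓ CMP  NZCV=1010
1: · MOVGT
2: · MOVGE
3: ✓ CMP  NZCV=0010
4: · MOVMI
5: · MOVVS
6: ✓ CMP  NZCV=1001
7: ✓ MOVNE  r2←0x7e
8: · ADDCS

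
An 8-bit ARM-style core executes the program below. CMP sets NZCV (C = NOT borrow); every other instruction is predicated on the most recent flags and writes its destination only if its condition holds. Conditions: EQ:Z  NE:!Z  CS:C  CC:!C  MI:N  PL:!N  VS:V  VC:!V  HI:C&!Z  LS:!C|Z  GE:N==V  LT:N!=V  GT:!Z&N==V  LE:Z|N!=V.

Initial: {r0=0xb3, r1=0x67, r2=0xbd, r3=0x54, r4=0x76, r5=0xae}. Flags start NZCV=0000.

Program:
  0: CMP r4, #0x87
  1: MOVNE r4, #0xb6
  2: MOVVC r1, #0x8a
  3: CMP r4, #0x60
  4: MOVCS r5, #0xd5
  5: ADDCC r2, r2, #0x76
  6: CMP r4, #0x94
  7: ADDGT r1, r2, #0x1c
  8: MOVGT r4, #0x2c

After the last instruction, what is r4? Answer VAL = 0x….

0: ✓ CMP  NZCV=1001
1: ✓ MOVNE  r4←0xb6
2: · MOVVC
3: ✓ CMP  NZCV=0011
4: ✓ MOVCS  r5←0xd5
5: · ADDCC
6: ✓ CMP  NZCV=0010
7: ✓ ADDGT  r1←0xd9
8: ✓ MOVGT  r4←0x2c

VAL = 0x2c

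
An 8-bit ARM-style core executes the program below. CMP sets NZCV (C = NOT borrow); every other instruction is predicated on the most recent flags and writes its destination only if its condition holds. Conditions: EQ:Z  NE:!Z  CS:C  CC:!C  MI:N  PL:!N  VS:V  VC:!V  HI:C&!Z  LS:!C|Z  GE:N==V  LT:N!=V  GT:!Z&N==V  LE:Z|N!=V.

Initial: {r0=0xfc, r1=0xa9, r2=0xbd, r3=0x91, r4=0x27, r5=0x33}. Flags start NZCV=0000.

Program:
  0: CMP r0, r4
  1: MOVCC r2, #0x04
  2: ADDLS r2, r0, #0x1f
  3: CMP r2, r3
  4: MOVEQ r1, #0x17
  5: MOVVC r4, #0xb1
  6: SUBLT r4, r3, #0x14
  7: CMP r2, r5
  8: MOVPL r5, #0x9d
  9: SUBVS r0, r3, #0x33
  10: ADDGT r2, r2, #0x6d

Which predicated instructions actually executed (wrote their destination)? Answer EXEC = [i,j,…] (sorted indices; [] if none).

EXEC = [5]

[0] flags=1010 → (cmp)
[1] flags=1010 CC?F → skip
[2] flags=1010 LS?F → skip
[3] flags=0010 → (cmp)
[4] flags=0010 EQ?F → skip
[5] flags=0010 VC?T → r4=0xb1
[6] flags=0010 LT?F → skip
[7] flags=1010 → (cmp)
[8] flags=1010 PL?F → skip
[9] flags=1010 VS?F → skip
[10] flags=1010 GT?F → skip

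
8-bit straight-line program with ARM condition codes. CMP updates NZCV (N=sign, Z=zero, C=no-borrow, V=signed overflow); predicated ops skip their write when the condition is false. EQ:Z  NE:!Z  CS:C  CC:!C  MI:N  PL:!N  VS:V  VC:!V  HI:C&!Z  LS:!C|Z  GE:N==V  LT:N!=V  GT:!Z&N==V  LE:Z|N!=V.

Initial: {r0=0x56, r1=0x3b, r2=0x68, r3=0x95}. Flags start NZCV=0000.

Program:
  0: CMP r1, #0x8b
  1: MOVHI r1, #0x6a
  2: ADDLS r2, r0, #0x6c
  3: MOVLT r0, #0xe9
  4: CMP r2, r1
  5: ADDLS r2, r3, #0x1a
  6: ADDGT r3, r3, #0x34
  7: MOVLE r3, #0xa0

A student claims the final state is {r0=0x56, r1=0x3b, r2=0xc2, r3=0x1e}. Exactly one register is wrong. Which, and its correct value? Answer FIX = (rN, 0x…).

FIX = (r3, 0xa0)

0: ✓ CMP  NZCV=1001
1: · MOVHI
2: ✓ ADDLS  r2←0xc2
3: · MOVLT
4: ✓ CMP  NZCV=1010
5: · ADDLS
6: · ADDGT
7: ✓ MOVLE  r3←0xa0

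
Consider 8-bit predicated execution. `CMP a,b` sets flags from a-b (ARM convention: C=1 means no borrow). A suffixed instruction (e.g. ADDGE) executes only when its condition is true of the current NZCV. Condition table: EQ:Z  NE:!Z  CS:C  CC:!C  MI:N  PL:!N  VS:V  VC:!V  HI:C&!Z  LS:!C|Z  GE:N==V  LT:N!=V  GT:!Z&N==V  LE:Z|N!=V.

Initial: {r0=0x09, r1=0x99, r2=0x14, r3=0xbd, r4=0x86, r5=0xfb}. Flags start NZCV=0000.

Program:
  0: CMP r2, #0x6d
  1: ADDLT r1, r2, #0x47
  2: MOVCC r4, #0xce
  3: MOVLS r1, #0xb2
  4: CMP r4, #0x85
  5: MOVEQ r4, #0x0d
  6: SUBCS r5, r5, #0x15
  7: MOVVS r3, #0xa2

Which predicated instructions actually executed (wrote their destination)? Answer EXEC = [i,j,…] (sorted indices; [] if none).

EXEC = [1,2,3,6]

[0] flags=1000 → (cmp)
[1] flags=1000 LT?T → r1=0x5b
[2] flags=1000 CC?T → r4=0xce
[3] flags=1000 LS?T → r1=0xb2
[4] flags=0010 → (cmp)
[5] flags=0010 EQ?F → skip
[6] flags=0010 CS?T → r5=0xe6
[7] flags=0010 VS?F → skip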